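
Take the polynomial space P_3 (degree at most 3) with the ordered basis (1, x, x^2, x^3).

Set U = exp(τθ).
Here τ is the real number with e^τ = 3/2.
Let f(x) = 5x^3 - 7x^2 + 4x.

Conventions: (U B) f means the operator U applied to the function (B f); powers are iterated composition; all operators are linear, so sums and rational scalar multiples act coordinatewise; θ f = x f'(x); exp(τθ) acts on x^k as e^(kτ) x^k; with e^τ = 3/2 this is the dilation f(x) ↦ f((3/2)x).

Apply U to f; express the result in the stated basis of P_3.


exp(τθ) x^k = e^(kτ) x^k; with e^τ = 3/2 this sends x^k to (3/2)^k x^k
x ↦ 3/2 x
x^2 ↦ 9/4 x^2
x^3 ↦ 27/8 x^3
applying this coordinatewise to f: exp(τθ) f = (135/8)x^3 - (63/4)x^2 + 6x

the image equals g(x) = (135/8)x^3 - (63/4)x^2 + 6x


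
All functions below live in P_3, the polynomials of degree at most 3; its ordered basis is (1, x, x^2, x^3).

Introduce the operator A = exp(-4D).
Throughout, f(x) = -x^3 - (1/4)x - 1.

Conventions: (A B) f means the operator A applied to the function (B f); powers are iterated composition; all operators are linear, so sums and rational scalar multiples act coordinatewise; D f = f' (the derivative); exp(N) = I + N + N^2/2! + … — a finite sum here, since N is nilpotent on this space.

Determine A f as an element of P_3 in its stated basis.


the image equals g(x) = -x^3 + 12x^2 - (193/4)x + 64

order-1 term: 12x^2 + 1
order-2 term: -48x
order-3 term: 64
the series for exp(-4D) f terminates at order 3
exp(-4D) f = -x^3 + 12x^2 - (193/4)x + 64


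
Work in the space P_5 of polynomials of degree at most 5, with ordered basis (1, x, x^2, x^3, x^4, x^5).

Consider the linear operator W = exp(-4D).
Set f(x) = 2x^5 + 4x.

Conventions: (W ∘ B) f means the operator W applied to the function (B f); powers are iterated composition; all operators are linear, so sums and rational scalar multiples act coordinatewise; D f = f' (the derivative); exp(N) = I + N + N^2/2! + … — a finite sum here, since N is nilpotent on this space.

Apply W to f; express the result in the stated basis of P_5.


the result is g(x) = 2x^5 - 40x^4 + 320x^3 - 1280x^2 + 2564x - 2064

order-1 term: -40x^4 - 16
order-2 term: 320x^3
order-3 term: -1280x^2
order-4 term: 2560x
order-5 term: -2048
the series for exp(-4D) f terminates at order 5
exp(-4D) f = 2x^5 - 40x^4 + 320x^3 - 1280x^2 + 2564x - 2064


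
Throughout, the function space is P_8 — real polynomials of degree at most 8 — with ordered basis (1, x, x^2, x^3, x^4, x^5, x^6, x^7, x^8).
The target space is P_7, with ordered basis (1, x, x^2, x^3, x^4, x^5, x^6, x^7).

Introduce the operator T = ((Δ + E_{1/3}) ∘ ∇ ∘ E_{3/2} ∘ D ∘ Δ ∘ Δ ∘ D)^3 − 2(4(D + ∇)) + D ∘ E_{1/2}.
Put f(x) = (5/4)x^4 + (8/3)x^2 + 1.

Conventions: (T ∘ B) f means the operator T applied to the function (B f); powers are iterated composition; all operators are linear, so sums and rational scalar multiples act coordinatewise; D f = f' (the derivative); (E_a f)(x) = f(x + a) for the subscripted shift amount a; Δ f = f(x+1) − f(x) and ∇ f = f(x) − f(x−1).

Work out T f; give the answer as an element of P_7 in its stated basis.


D f = 5x^3 + (16/3)x
Δ D f = 15x^2 + 15x + 31/3
Δ Δ D f = 30x + 30
D (Δ ∘ Δ ∘ D) f = 30
E_{3/2} D (Δ ∘ Δ ∘ D) f = 30
∇ E_{3/2} D (Δ ∘ Δ ∘ D) f = 0
Δ (∇ ∘ E_{3/2} ∘ D) (Δ ∘ Δ ∘ D) f = 0
E_{1/3} (∇ ∘ E_{3/2} ∘ D) (Δ ∘ Δ ∘ D) f = 0
(Δ + E_{1/3}) (∇ ∘ E_{3/2} ∘ D) (Δ ∘ Δ ∘ D) f = 0
D ((Δ + E_{1/3}) ∘ ∇ ∘ E_{3/2} ∘ D ∘ Δ ∘ Δ ∘ D) f = 0
Δ D ((Δ + E_{1/3}) ∘ ∇ ∘ E_{3/2} ∘ D ∘ Δ ∘ Δ ∘ D) f = 0
Δ Δ D ((Δ + E_{1/3}) ∘ ∇ ∘ E_{3/2} ∘ D ∘ Δ ∘ Δ ∘ D) f = 0
D (Δ ∘ Δ ∘ D) ((Δ + E_{1/3}) ∘ ∇ ∘ E_{3/2} ∘ D ∘ Δ ∘ Δ ∘ D) f = 0
E_{3/2} D (Δ ∘ Δ ∘ D) ((Δ + E_{1/3}) ∘ ∇ ∘ E_{3/2} ∘ D ∘ Δ ∘ Δ ∘ D) f = 0
∇ E_{3/2} D (Δ ∘ Δ ∘ D) ((Δ + E_{1/3}) ∘ ∇ ∘ E_{3/2} ∘ D ∘ Δ ∘ Δ ∘ D) f = 0
Δ (∇ ∘ E_{3/2} ∘ D) (Δ ∘ Δ ∘ D) ((Δ + E_{1/3}) ∘ ∇ ∘ E_{3/2} ∘ D ∘ Δ ∘ Δ ∘ D) f = 0
E_{1/3} (∇ ∘ E_{3/2} ∘ D) (Δ ∘ Δ ∘ D) ((Δ + E_{1/3}) ∘ ∇ ∘ E_{3/2} ∘ D ∘ Δ ∘ Δ ∘ D) f = 0
(Δ + E_{1/3}) (∇ ∘ E_{3/2} ∘ D) (Δ ∘ Δ ∘ D) ((Δ + E_{1/3}) ∘ ∇ ∘ E_{3/2} ∘ D ∘ Δ ∘ Δ ∘ D) f = 0
D ((Δ + E_{1/3}) ∘ ∇ ∘ E_{3/2} ∘ D ∘ Δ ∘ Δ ∘ D) ((Δ + E_{1/3}) ∘ ∇ ∘ E_{3/2} ∘ D ∘ Δ ∘ Δ ∘ D) f = 0
Δ D ((Δ + E_{1/3}) ∘ ∇ ∘ E_{3/2} ∘ D ∘ Δ ∘ Δ ∘ D) ((Δ + E_{1/3}) ∘ ∇ ∘ E_{3/2} ∘ D ∘ Δ ∘ Δ ∘ D) f = 0
Δ Δ D ((Δ + E_{1/3}) ∘ ∇ ∘ E_{3/2} ∘ D ∘ Δ ∘ Δ ∘ D) ((Δ + E_{1/3}) ∘ ∇ ∘ E_{3/2} ∘ D ∘ Δ ∘ Δ ∘ D) f = 0
D (Δ ∘ Δ ∘ D) ((Δ + E_{1/3}) ∘ ∇ ∘ E_{3/2} ∘ D ∘ Δ ∘ Δ ∘ D) ((Δ + E_{1/3}) ∘ ∇ ∘ E_{3/2} ∘ D ∘ Δ ∘ Δ ∘ D) f = 0
E_{3/2} D (Δ ∘ Δ ∘ D) ((Δ + E_{1/3}) ∘ ∇ ∘ E_{3/2} ∘ D ∘ Δ ∘ Δ ∘ D) ((Δ + E_{1/3}) ∘ ∇ ∘ E_{3/2} ∘ D ∘ Δ ∘ Δ ∘ D) f = 0
∇ E_{3/2} D (Δ ∘ Δ ∘ D) ((Δ + E_{1/3}) ∘ ∇ ∘ E_{3/2} ∘ D ∘ Δ ∘ Δ ∘ D) ((Δ + E_{1/3}) ∘ ∇ ∘ E_{3/2} ∘ D ∘ Δ ∘ Δ ∘ D) f = 0
Δ (∇ ∘ E_{3/2} ∘ D) (Δ ∘ Δ ∘ D) ((Δ + E_{1/3}) ∘ ∇ ∘ E_{3/2} ∘ D ∘ Δ ∘ Δ ∘ D) ((Δ + E_{1/3}) ∘ ∇ ∘ E_{3/2} ∘ D ∘ Δ ∘ Δ ∘ D) f = 0
E_{1/3} (∇ ∘ E_{3/2} ∘ D) (Δ ∘ Δ ∘ D) ((Δ + E_{1/3}) ∘ ∇ ∘ E_{3/2} ∘ D ∘ Δ ∘ Δ ∘ D) ((Δ + E_{1/3}) ∘ ∇ ∘ E_{3/2} ∘ D ∘ Δ ∘ Δ ∘ D) f = 0
(Δ + E_{1/3}) (∇ ∘ E_{3/2} ∘ D) (Δ ∘ Δ ∘ D) ((Δ + E_{1/3}) ∘ ∇ ∘ E_{3/2} ∘ D ∘ Δ ∘ Δ ∘ D) ((Δ + E_{1/3}) ∘ ∇ ∘ E_{3/2} ∘ D ∘ Δ ∘ Δ ∘ D) f = 0
D f = 5x^3 + (16/3)x
∇ f = 5x^3 - (15/2)x^2 + (31/3)x - 47/12
(D + ∇) f = 10x^3 - (15/2)x^2 + (47/3)x - 47/12
(4(D + ∇)) f = 40x^3 - 30x^2 + (188/3)x - 47/3
(-2(4(D + ∇))) f = -80x^3 + 60x^2 - (376/3)x + 94/3
E_{1/2} f = (5/4)x^4 + (5/2)x^3 + (109/24)x^2 + (79/24)x + 335/192
D E_{1/2} f = 5x^3 + (15/2)x^2 + (109/12)x + 79/24
(((Δ + E_{1/3}) ∘ ∇ ∘ E_{3/2} ∘ D ∘ Δ ∘ Δ ∘ D)^3 − 2(4(D + ∇)) + D ∘ E_{1/2}) f = -75x^3 + (135/2)x^2 - (465/4)x + 277/8

the image equals g(x) = -75x^3 + (135/2)x^2 - (465/4)x + 277/8


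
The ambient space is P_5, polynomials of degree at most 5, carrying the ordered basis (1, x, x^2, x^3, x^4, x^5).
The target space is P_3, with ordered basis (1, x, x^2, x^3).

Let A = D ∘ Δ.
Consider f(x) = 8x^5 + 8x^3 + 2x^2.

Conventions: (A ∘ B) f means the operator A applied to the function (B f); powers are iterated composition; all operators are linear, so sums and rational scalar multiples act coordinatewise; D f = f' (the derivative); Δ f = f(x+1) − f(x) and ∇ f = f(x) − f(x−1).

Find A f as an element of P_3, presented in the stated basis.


the image equals g(x) = 160x^3 + 240x^2 + 208x + 68

Δ f = 40x^4 + 80x^3 + 104x^2 + 68x + 18
D Δ f = 160x^3 + 240x^2 + 208x + 68


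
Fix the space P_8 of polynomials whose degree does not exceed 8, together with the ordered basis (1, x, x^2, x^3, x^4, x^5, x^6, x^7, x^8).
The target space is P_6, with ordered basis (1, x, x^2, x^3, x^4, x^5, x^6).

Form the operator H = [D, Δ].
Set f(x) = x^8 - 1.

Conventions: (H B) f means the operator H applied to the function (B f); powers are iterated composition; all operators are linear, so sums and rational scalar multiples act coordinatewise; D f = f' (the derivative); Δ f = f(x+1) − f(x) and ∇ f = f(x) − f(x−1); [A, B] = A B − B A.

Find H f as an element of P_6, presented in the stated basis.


g(x) = 0

Δ f = 8x^7 + 28x^6 + 56x^5 + 70x^4 + 56x^3 + 28x^2 + 8x + 1
D Δ f = 56x^6 + 168x^5 + 280x^4 + 280x^3 + 168x^2 + 56x + 8
D f = 8x^7
Δ D f = 56x^6 + 168x^5 + 280x^4 + 280x^3 + 168x^2 + 56x + 8
[D, Δ] f = 0


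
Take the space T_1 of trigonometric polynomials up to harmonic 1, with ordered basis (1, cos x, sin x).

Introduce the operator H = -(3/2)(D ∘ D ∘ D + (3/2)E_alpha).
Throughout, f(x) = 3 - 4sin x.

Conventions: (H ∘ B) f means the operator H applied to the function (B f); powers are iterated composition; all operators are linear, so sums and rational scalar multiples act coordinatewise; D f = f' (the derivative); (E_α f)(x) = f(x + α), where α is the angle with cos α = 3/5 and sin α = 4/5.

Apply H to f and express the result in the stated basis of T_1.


D f = -4cos x
D D f = 4sin x
D D D f = 4cos x
E_alpha f = 3 - (16/5)cos x - (12/5)sin x
((3/2)E_alpha) f = 9/2 - (24/5)cos x - (18/5)sin x
(D ∘ D ∘ D + (3/2)E_alpha) f = 9/2 - (4/5)cos x - (18/5)sin x
(-(3/2)(D ∘ D ∘ D + (3/2)E_alpha)) f = -27/4 + (6/5)cos x + (27/5)sin x

the result is g(x) = -27/4 + (6/5)cos x + (27/5)sin x


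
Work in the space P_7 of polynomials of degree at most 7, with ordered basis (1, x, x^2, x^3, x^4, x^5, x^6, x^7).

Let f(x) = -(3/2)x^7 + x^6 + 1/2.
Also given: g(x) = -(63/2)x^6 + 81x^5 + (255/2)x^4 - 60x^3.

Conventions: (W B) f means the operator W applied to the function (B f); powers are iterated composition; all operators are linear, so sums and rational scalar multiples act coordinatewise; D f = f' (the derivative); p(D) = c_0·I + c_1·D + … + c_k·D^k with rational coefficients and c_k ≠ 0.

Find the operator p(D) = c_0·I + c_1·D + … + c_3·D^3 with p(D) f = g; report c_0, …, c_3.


D^0 f = -(3/2)x^7 + x^6 + 1/2
D^1 f = -(21/2)x^6 + 6x^5
D^2 f = -63x^5 + 30x^4
D^3 f = -315x^4 + 120x^3
matching coefficients of g against c_0 f + c_1 Df + … from the top degree down determines the c_i
solution: c_0 = 0, c_1 = 3, c_2 = -1, c_3 = -1/2

p(D) = 3·D − D^2 − (1/2)·D^3, i.e. c_0 = 0, c_1 = 3, c_2 = -1, c_3 = -1/2


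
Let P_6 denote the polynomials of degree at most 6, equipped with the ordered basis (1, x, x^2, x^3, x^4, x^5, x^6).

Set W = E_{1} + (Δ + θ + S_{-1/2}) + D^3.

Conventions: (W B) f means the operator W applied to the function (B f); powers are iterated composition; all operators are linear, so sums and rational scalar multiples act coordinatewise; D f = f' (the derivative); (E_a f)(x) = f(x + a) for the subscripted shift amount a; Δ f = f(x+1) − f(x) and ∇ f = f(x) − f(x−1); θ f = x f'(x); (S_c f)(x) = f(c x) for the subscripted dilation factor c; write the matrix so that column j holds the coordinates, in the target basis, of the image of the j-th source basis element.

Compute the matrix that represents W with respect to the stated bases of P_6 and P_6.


image of 1: 2
image of x: (3/2)x + 2
image of x^2: (13/4)x^2 + 4x + 2
image of x^3: (31/8)x^3 + 6x^2 + 6x + 8
image of x^4: (81/16)x^4 + 8x^3 + 12x^2 + 32x + 2
image of x^5: (191/32)x^5 + 10x^4 + 20x^3 + 80x^2 + 10x + 2
image of x^6: (449/64)x^6 + 12x^5 + 30x^4 + 160x^3 + 30x^2 + 12x + 2
each image's coordinates form column j of the matrix

the matrix is [[2, 2, 2, 8, 2, 2, 2]; [0, 3/2, 4, 6, 32, 10, 12]; [0, 0, 13/4, 6, 12, 80, 30]; [0, 0, 0, 31/8, 8, 20, 160]; [0, 0, 0, 0, 81/16, 10, 30]; [0, 0, 0, 0, 0, 191/32, 12]; [0, 0, 0, 0, 0, 0, 449/64]] (rows listed top to bottom)


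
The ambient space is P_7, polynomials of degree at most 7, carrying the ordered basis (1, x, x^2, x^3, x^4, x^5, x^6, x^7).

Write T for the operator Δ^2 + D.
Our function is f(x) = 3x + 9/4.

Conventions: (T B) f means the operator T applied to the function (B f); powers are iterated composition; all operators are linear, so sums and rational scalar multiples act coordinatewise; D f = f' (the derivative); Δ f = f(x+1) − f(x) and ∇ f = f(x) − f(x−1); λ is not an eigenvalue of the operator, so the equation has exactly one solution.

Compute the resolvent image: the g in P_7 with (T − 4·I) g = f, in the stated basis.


g(x) = -(3/4)x - 3/4

write g with unknown coordinates in the stated basis and equate coefficients in (T − 4·I) g = f
solving from the highest basis element down gives g = -(3/4)x - 3/4
check: T g = -3/4
so T g − 4·g = 3x + 9/4 = f ✓


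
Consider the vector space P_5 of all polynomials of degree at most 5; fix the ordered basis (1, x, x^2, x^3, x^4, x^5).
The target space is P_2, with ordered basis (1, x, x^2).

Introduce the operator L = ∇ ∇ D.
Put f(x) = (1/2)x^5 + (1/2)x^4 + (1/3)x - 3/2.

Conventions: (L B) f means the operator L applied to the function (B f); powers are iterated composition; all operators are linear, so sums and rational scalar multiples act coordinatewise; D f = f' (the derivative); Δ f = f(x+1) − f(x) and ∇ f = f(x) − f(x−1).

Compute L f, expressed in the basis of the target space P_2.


D f = (5/2)x^4 + 2x^3 + 1/3
∇ D f = 10x^3 - 9x^2 + 4x - 1/2
∇ (∇ D) f = 30x^2 - 48x + 23

the result is g(x) = 30x^2 - 48x + 23


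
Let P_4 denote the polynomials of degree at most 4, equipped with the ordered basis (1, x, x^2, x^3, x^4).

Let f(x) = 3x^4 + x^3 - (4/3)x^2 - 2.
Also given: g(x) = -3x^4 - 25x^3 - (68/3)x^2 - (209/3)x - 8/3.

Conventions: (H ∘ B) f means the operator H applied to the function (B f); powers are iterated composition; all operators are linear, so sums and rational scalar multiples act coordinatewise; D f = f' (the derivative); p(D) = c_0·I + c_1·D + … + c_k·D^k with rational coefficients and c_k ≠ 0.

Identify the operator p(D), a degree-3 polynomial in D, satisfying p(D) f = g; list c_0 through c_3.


c_0 = -1, c_1 = -2, c_2 = -1/2, c_3 = -1

D^0 f = 3x^4 + x^3 - (4/3)x^2 - 2
D^1 f = 12x^3 + 3x^2 - (8/3)x
D^2 f = 36x^2 + 6x - 8/3
D^3 f = 72x + 6
matching coefficients of g against c_0 f + c_1 Df + … from the top degree down determines the c_i
solution: c_0 = -1, c_1 = -2, c_2 = -1/2, c_3 = -1


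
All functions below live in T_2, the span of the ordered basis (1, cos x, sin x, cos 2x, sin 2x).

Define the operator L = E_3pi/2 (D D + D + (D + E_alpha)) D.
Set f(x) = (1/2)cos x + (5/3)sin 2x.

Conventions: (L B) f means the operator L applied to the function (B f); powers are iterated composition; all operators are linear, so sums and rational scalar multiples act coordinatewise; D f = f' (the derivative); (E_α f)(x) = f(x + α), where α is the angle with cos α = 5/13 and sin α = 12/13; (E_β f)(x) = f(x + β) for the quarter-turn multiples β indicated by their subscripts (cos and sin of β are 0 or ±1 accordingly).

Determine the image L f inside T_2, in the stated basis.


g(x) = -(4/13)cos x - (19/13)sin x + (2650/169)cos 2x + (7960/507)sin 2x

D f = -(1/2)sin x + (10/3)cos 2x
D D f = -(1/2)cos x - (20/3)sin 2x
D D D f = (1/2)sin x - (40/3)cos 2x
D D f = -(1/2)cos x - (20/3)sin 2x
D D f = -(1/2)cos x - (20/3)sin 2x
E_alpha D f = -(6/13)cos x - (5/26)sin x - (1190/507)cos 2x - (400/169)sin 2x
(D + E_alpha) D f = -(25/26)cos x - (5/26)sin x - (1190/507)cos 2x - (4580/507)sin 2x
(D D + D + (D + E_alpha)) D f = -(19/13)cos x + (4/13)sin x - (2650/169)cos 2x - (7960/507)sin 2x
E_3pi/2 (D D + D + (D + E_alpha)) D f = -(4/13)cos x - (19/13)sin x + (2650/169)cos 2x + (7960/507)sin 2x


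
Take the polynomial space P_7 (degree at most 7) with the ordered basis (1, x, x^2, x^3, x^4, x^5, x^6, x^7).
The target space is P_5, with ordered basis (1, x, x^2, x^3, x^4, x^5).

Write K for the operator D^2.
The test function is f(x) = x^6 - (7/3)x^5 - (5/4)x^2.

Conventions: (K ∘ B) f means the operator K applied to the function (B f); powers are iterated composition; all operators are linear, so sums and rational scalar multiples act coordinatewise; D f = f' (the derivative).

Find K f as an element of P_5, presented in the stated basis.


g(x) = 30x^4 - (140/3)x^3 - 5/2

D f = 6x^5 - (35/3)x^4 - (5/2)x
D D f = 30x^4 - (140/3)x^3 - 5/2


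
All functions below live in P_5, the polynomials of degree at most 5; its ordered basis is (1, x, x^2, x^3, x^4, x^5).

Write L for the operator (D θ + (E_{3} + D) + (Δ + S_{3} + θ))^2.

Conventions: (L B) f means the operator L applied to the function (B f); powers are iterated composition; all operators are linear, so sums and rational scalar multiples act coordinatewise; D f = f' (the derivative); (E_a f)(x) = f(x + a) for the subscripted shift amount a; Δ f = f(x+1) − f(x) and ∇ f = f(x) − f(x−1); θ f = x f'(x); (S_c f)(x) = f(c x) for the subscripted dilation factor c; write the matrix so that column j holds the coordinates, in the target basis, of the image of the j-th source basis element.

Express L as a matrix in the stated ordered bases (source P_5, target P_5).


the matrix is [[4, 42, 224, 1344, 9496, 73404]; [0, 25, 238, 1416, 12112, 116660]; [0, 0, 144, 1032, 6744, 78480]; [0, 0, 0, 961, 4212, 29800]; [0, 0, 0, 0, 7396, 16750]; [0, 0, 0, 0, 0, 62001]] (rows listed top to bottom)

image of 1: 4
image of x: 25x + 42
image of x^2: 144x^2 + 238x + 224
image of x^3: 961x^3 + 1032x^2 + 1416x + 1344
image of x^4: 7396x^4 + 4212x^3 + 6744x^2 + 12112x + 9496
image of x^5: 62001x^5 + 16750x^4 + 29800x^3 + 78480x^2 + 116660x + 73404
each image's coordinates form column j of the matrix


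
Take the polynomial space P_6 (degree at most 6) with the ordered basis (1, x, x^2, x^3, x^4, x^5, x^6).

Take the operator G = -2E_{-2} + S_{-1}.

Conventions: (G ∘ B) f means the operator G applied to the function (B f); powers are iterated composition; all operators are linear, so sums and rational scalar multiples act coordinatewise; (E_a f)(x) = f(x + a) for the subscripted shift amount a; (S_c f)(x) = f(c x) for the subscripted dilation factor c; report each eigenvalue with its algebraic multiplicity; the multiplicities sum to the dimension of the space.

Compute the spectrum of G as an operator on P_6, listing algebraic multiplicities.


image of 1: -1
image of x: -3x + 4
image of x^2: -x^2 + 8x - 8
image of x^3: -3x^3 + 12x^2 - 24x + 16
image of x^4: -x^4 + 16x^3 - 48x^2 + 64x - 32
image of x^5: -3x^5 + 20x^4 - 80x^3 + 160x^2 - 160x + 64
image of x^6: -x^6 + 24x^5 - 120x^4 + 320x^3 - 480x^2 + 384x - 128
the matrix is upper triangular; its diagonal is (-1, -3, -1, -3, -1, -3, -1)
for a triangular matrix the eigenvalues are the diagonal entries, with algebraic multiplicity their repetition count

λ = -3 (multiplicity 3), λ = -1 (multiplicity 4)


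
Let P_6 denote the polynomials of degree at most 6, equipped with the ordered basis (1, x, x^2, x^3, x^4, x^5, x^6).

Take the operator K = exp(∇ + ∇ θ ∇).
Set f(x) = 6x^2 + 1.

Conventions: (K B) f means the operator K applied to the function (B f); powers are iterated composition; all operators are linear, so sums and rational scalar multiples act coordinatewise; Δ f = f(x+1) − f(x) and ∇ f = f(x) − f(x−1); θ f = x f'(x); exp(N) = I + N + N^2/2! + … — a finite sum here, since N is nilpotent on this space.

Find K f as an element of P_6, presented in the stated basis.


order-1 term: 12x + 6
order-2 term: 6
the series for exp(∇ + ∇ θ ∇) f terminates at order 2
exp(∇ + ∇ θ ∇) f = 6x^2 + 12x + 13

the image equals g(x) = 6x^2 + 12x + 13


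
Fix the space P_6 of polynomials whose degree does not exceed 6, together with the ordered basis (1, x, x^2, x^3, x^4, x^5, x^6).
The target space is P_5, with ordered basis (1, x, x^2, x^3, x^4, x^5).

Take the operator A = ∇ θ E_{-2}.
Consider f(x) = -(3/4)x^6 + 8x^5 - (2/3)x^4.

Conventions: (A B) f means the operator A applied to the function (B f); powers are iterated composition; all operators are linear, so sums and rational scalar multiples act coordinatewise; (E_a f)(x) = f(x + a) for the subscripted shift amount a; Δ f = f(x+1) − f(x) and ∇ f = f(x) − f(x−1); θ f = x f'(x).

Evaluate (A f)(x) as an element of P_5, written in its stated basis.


E_{-2} f = -(3/4)x^6 + 17x^5 - (377/3)x^4 + (1336/3)x^3 - 836x^2 + (2416/3)x - 944/3
θ E_{-2} f = -(9/2)x^6 + 85x^5 - (1508/3)x^4 + 1336x^3 - 1672x^2 + (2416/3)x
∇ θ E_{-2} f = -27x^5 + (985/2)x^4 - (8852/3)x^3 + (15883/2)x^2 - (29444/3)x + 8811/2

g(x) = -27x^5 + (985/2)x^4 - (8852/3)x^3 + (15883/2)x^2 - (29444/3)x + 8811/2


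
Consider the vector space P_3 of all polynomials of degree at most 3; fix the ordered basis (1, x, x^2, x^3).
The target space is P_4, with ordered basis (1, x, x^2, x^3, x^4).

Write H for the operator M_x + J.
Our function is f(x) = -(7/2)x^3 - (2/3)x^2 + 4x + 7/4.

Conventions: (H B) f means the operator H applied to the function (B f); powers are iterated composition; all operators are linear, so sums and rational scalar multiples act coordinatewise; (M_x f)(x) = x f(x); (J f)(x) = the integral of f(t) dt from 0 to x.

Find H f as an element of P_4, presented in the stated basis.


the image equals g(x) = -(35/8)x^4 - (8/9)x^3 + 6x^2 + (7/2)x

M_x f = -(7/2)x^4 - (2/3)x^3 + 4x^2 + (7/4)x
J f = -(7/8)x^4 - (2/9)x^3 + 2x^2 + (7/4)x
(M_x + J) f = -(35/8)x^4 - (8/9)x^3 + 6x^2 + (7/2)x


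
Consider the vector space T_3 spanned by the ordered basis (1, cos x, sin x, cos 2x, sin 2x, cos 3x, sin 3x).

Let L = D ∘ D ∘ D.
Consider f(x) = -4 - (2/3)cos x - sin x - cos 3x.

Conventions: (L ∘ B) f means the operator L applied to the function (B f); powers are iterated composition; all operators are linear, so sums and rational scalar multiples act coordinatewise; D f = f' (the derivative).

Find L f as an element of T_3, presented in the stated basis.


D f = -cos x + (2/3)sin x + 3sin 3x
D D f = (2/3)cos x + sin x + 9cos 3x
D D D f = cos x - (2/3)sin x - 27sin 3x

g(x) = cos x - (2/3)sin x - 27sin 3x


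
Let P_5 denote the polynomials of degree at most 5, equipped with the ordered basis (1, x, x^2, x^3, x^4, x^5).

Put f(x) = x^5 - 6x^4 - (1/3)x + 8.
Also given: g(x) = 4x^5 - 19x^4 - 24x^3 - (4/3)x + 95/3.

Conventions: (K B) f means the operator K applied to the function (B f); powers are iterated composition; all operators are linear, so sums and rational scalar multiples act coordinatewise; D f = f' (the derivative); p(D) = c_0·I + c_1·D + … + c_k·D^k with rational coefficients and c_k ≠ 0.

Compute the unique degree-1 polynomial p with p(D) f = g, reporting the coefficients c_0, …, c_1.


D^0 f = x^5 - 6x^4 - (1/3)x + 8
D^1 f = 5x^4 - 24x^3 - 1/3
matching coefficients of g against c_0 f + c_1 Df + … from the top degree down determines the c_i
solution: c_0 = 4, c_1 = 1

p(D) = 4·I + D, i.e. c_0 = 4, c_1 = 1


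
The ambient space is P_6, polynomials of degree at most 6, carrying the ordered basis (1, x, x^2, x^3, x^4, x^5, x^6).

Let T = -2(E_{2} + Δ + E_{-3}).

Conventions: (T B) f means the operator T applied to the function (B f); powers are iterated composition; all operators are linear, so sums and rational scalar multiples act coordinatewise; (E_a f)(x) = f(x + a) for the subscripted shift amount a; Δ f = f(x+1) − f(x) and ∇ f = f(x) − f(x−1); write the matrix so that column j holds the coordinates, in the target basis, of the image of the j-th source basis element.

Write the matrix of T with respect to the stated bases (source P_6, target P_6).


the matrix is [[-4, 0, -28, 36, -196, 420, -1588]; [0, -4, 0, -84, 144, -980, 2520]; [0, 0, -4, 0, -168, 360, -2940]; [0, 0, 0, -4, 0, -280, 720]; [0, 0, 0, 0, -4, 0, -420]; [0, 0, 0, 0, 0, -4, 0]; [0, 0, 0, 0, 0, 0, -4]] (rows listed top to bottom)

image of 1: -4
image of x: -4x
image of x^2: -4x^2 - 28
image of x^3: -4x^3 - 84x + 36
image of x^4: -4x^4 - 168x^2 + 144x - 196
image of x^5: -4x^5 - 280x^3 + 360x^2 - 980x + 420
image of x^6: -4x^6 - 420x^4 + 720x^3 - 2940x^2 + 2520x - 1588
each image's coordinates form column j of the matrix


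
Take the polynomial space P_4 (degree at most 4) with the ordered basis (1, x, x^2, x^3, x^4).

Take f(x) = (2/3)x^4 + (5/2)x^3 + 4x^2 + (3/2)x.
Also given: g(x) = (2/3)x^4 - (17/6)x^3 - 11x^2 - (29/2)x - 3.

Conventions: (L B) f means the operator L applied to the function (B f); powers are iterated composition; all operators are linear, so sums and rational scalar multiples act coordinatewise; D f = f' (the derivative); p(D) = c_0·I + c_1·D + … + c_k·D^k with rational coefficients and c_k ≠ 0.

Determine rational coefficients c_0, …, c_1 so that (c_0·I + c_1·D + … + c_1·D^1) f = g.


D^0 f = (2/3)x^4 + (5/2)x^3 + 4x^2 + (3/2)x
D^1 f = (8/3)x^3 + (15/2)x^2 + 8x + 3/2
matching coefficients of g against c_0 f + c_1 Df + … from the top degree down determines the c_i
solution: c_0 = 1, c_1 = -2

c_0 = 1, c_1 = -2


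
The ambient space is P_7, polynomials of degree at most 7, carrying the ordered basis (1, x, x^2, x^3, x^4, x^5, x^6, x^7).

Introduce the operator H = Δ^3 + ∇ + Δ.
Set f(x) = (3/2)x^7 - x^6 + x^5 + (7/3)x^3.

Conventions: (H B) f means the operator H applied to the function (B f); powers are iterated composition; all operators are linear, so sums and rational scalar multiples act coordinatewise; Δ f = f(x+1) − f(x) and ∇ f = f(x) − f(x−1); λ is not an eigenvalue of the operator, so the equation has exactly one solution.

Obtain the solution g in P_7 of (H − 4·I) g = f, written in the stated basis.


g(x) = -(3/8)x^7 - (17/16)x^6 - (55/16)x^5 - (1115/32)x^4 - (11083/48)x^3 - (27449/32)x^2 - (60411/32)x - 415271/192

write g with unknown coordinates in the stated basis and equate coefficients in (H − 4·I) g = f
solving from the highest basis element down gives g = -(3/8)x^7 - (17/16)x^6 - (55/16)x^5 - (1115/32)x^4 - (11083/48)x^3 - (27449/32)x^2 - (60411/32)x - 415271/192
check: H g = -(21/4)x^6 - (51/4)x^5 - (1115/8)x^4 - (3685/4)x^3 - (27449/8)x^2 - (60411/8)x - 415271/48
so H g − 4·g = (3/2)x^7 - x^6 + x^5 + (7/3)x^3 = f ✓


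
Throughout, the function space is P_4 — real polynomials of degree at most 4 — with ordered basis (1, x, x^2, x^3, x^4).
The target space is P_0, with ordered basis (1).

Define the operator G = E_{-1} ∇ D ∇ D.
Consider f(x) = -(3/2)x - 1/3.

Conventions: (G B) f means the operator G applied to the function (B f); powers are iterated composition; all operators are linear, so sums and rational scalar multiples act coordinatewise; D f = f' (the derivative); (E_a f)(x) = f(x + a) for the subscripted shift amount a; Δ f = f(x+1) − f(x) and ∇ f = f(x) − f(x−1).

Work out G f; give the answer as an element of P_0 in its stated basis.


g(x) = 0

D f = -3/2
∇ D f = 0
D ∇ D f = 0
∇ (D ∇) D f = 0
E_{-1} ∇ (D ∇) D f = 0


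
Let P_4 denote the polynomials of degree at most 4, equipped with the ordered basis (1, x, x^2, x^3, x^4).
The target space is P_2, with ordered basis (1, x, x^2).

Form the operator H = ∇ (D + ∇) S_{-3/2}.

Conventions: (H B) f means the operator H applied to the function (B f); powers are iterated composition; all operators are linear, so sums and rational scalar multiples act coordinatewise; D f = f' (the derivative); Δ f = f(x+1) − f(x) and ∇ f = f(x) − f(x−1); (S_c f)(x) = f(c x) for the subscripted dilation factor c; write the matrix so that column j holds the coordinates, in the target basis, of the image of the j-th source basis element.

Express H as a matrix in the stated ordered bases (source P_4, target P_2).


image of 1: 0
image of x: 0
image of x^2: 9
image of x^3: -(81/2)x + 243/8
image of x^4: (243/2)x^2 - (729/4)x + 729/8
each image's coordinates form column j of the matrix

the matrix is [[0, 0, 9, 243/8, 729/8]; [0, 0, 0, -81/2, -729/4]; [0, 0, 0, 0, 243/2]] (rows listed top to bottom)


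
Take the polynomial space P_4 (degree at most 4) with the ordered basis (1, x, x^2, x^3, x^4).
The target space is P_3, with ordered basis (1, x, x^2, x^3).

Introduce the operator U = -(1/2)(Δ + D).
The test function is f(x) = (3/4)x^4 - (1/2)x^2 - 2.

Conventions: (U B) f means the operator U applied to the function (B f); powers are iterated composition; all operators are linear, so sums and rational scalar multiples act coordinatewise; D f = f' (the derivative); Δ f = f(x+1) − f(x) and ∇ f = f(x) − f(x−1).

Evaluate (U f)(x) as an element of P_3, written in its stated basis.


the result is g(x) = -3x^3 - (9/4)x^2 - (1/2)x - 1/8

Δ f = 3x^3 + (9/2)x^2 + 2x + 1/4
D f = 3x^3 - x
(Δ + D) f = 6x^3 + (9/2)x^2 + x + 1/4
(-(1/2)(Δ + D)) f = -3x^3 - (9/4)x^2 - (1/2)x - 1/8


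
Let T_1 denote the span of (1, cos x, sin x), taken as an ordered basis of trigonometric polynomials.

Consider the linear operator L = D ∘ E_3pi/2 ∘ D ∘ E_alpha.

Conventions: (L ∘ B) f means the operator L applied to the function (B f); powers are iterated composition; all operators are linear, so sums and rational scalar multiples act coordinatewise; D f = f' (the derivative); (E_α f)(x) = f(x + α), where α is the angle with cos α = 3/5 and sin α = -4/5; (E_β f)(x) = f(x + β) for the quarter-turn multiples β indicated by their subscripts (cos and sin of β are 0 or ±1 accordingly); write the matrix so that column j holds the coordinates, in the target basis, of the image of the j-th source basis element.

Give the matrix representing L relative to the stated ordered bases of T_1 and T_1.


image of 1: 0
image of cos x: (4/5)cos x - (3/5)sin x
image of sin x: (3/5)cos x + (4/5)sin x
each image's coordinates form column j of the matrix

the matrix is [[0, 0, 0]; [0, 4/5, 3/5]; [0, -3/5, 4/5]] (rows listed top to bottom)


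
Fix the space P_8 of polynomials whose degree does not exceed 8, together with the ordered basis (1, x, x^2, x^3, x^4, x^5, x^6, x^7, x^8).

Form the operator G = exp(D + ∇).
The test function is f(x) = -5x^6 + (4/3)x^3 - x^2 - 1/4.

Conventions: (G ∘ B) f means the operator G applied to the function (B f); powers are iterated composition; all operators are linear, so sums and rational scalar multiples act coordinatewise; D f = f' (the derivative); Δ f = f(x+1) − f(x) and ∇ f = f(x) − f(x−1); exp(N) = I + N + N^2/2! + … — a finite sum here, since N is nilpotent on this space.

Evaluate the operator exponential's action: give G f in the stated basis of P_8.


the result is g(x) = -5x^6 - 60x^5 - 225x^4 - (896/3)x^3 - 143x^2 - 82x - 97/4

order-1 term: -60x^5 + 75x^4 - 100x^3 + 83x^2 - 38x + 22/3
order-2 term: -300x^4 + 600x^3 - 825x^2 + 616x - 197
order-3 term: -800x^3 + 1800x^2 - 2100x + 2957/3
order-4 term: -1200x^2 + 2400x - 1700
order-5 term: -960x + 1200
order-6 term: -320
the series for exp(D + ∇) f terminates at order 6
exp(D + ∇) f = -5x^6 - 60x^5 - 225x^4 - (896/3)x^3 - 143x^2 - 82x - 97/4


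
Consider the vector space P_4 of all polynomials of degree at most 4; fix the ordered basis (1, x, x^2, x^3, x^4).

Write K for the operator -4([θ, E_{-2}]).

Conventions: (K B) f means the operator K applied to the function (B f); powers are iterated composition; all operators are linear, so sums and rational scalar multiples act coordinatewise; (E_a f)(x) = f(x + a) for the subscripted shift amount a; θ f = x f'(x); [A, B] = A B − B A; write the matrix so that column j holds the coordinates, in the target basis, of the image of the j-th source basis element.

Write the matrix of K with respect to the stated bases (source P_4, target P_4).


image of 1: 0
image of x: -8
image of x^2: -16x + 32
image of x^3: -24x^2 + 96x - 96
image of x^4: -32x^3 + 192x^2 - 384x + 256
each image's coordinates form column j of the matrix

the matrix is [[0, -8, 32, -96, 256]; [0, 0, -16, 96, -384]; [0, 0, 0, -24, 192]; [0, 0, 0, 0, -32]; [0, 0, 0, 0, 0]] (rows listed top to bottom)


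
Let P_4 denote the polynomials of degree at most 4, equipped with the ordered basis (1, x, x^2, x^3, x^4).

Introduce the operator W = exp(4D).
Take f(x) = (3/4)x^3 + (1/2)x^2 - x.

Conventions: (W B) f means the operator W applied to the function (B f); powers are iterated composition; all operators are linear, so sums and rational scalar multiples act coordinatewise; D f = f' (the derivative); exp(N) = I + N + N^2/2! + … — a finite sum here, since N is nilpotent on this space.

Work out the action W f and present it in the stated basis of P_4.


g(x) = (3/4)x^3 + (19/2)x^2 + 39x + 52

order-1 term: 9x^2 + 4x - 4
order-2 term: 36x + 8
order-3 term: 48
the series for exp(4D) f terminates at order 3
exp(4D) f = (3/4)x^3 + (19/2)x^2 + 39x + 52


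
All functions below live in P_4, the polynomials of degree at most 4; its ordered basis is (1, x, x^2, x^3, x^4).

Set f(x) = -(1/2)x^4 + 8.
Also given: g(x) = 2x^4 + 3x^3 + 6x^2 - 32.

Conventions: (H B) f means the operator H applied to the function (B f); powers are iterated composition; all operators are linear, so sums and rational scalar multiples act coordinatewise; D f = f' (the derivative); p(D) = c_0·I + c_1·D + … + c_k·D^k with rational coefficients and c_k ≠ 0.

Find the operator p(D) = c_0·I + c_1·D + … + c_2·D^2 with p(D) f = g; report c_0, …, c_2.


p(D) = -4·I − (3/2)·D − D^2, i.e. c_0 = -4, c_1 = -3/2, c_2 = -1

D^0 f = -(1/2)x^4 + 8
D^1 f = -2x^3
D^2 f = -6x^2
matching coefficients of g against c_0 f + c_1 Df + … from the top degree down determines the c_i
solution: c_0 = -4, c_1 = -3/2, c_2 = -1


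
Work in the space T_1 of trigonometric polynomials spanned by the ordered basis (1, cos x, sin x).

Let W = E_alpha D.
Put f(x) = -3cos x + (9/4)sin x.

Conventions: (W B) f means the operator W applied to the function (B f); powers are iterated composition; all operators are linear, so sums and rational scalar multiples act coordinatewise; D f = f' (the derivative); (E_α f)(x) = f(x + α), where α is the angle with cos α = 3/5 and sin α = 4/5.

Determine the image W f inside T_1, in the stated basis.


D f = (9/4)cos x + 3sin x
E_alpha D f = (15/4)cos x

the result is g(x) = (15/4)cos x


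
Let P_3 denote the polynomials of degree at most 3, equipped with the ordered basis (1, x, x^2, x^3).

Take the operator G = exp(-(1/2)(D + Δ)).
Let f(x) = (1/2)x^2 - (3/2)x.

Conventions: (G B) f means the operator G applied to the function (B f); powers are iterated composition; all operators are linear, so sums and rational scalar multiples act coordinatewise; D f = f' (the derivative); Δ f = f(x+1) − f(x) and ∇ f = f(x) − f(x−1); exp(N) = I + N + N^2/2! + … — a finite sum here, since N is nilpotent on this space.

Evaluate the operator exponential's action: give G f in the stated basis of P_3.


the image equals g(x) = (1/2)x^2 - (5/2)x + 7/4

order-1 term: -x + 5/4
order-2 term: 1/2
the series for exp(-(1/2)(D + Δ)) f terminates at order 2
exp(-(1/2)(D + Δ)) f = (1/2)x^2 - (5/2)x + 7/4


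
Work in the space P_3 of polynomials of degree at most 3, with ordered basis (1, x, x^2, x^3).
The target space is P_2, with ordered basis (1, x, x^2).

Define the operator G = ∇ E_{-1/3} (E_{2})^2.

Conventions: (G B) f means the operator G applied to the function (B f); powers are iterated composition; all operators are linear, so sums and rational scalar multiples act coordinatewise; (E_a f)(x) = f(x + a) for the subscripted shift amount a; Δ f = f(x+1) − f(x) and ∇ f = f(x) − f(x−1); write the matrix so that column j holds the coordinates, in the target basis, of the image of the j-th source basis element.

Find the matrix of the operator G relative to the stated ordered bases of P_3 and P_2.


the matrix is [[0, 1, 19/3, 91/3]; [0, 0, 2, 19]; [0, 0, 0, 3]] (rows listed top to bottom)

image of 1: 0
image of x: 1
image of x^2: 2x + 19/3
image of x^3: 3x^2 + 19x + 91/3
each image's coordinates form column j of the matrix


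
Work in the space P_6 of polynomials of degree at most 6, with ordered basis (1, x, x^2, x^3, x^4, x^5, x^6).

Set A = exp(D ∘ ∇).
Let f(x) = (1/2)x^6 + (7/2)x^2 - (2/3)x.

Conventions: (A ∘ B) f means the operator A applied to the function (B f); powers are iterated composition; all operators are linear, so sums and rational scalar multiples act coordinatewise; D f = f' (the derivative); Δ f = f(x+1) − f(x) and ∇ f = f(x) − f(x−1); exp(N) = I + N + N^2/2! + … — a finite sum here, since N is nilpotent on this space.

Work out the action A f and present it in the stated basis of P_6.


the result is g(x) = (1/2)x^6 + 15x^4 - 30x^3 + (247/2)x^2 - (587/3)x + 175

order-1 term: 15x^4 - 30x^3 + 30x^2 - 15x + 10
order-2 term: 90x^2 - 180x + 105
order-3 term: 60
the series for exp(D ∘ ∇) f terminates at order 3
exp(D ∘ ∇) f = (1/2)x^6 + 15x^4 - 30x^3 + (247/2)x^2 - (587/3)x + 175


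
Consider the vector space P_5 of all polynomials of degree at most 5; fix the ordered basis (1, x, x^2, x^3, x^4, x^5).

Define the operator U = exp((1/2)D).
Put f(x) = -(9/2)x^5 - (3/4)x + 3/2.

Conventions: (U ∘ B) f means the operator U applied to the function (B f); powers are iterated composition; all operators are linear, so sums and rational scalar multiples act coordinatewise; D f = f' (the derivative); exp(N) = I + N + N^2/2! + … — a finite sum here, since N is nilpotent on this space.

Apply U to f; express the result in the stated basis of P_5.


order-1 term: -(45/4)x^4 - 3/8
order-2 term: -(45/4)x^3
order-3 term: -(45/8)x^2
order-4 term: -(45/32)x
order-5 term: -9/64
the series for exp((1/2)D) f terminates at order 5
exp((1/2)D) f = -(9/2)x^5 - (45/4)x^4 - (45/4)x^3 - (45/8)x^2 - (69/32)x + 63/64

the image equals g(x) = -(9/2)x^5 - (45/4)x^4 - (45/4)x^3 - (45/8)x^2 - (69/32)x + 63/64


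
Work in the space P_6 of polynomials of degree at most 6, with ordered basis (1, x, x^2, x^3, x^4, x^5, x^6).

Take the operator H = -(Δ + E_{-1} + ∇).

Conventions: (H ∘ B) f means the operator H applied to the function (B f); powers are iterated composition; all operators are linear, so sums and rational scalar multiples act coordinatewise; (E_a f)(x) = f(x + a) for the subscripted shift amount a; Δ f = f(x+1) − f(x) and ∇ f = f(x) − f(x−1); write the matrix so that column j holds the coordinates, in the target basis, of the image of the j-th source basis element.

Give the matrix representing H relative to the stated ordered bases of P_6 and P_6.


image of 1: -1
image of x: -x - 1
image of x^2: -x^2 - 2x - 1
image of x^3: -x^3 - 3x^2 - 3x - 1
image of x^4: -x^4 - 4x^3 - 6x^2 - 4x - 1
image of x^5: -x^5 - 5x^4 - 10x^3 - 10x^2 - 5x - 1
image of x^6: -x^6 - 6x^5 - 15x^4 - 20x^3 - 15x^2 - 6x - 1
each image's coordinates form column j of the matrix

the matrix is [[-1, -1, -1, -1, -1, -1, -1]; [0, -1, -2, -3, -4, -5, -6]; [0, 0, -1, -3, -6, -10, -15]; [0, 0, 0, -1, -4, -10, -20]; [0, 0, 0, 0, -1, -5, -15]; [0, 0, 0, 0, 0, -1, -6]; [0, 0, 0, 0, 0, 0, -1]] (rows listed top to bottom)


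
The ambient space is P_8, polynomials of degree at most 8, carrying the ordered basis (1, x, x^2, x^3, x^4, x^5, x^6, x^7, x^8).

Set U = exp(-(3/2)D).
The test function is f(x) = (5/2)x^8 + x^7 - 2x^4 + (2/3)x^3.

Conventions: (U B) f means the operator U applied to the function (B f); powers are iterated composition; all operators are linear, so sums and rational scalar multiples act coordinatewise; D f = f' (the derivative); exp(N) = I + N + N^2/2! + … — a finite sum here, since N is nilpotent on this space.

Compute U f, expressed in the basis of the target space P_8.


order-1 term: -30x^7 - (21/2)x^6 + 12x^3 - 3x^2
order-2 term: (315/2)x^6 + (189/4)x^5 - 27x^2 + (9/2)x
order-3 term: -(945/2)x^5 - (945/8)x^4 + 27x - 9/4
order-4 term: (14175/16)x^4 + (2835/16)x^3 - 81/8
order-5 term: -(8505/8)x^3 - (5103/32)x^2
order-6 term: (25515/32)x^2 + (5103/64)x
order-7 term: -(10935/32)x - 2187/128
order-8 term: 32805/512
the series for exp(-(3/2)D) f terminates at order 8
exp(-(3/2)D) f = (5/2)x^8 - 29x^7 + 147x^6 - (1701/4)x^5 + (12253/16)x^4 - (41917/48)x^3 + (4863/8)x^2 - (14751/64)x + 17721/512

the image equals g(x) = (5/2)x^8 - 29x^7 + 147x^6 - (1701/4)x^5 + (12253/16)x^4 - (41917/48)x^3 + (4863/8)x^2 - (14751/64)x + 17721/512


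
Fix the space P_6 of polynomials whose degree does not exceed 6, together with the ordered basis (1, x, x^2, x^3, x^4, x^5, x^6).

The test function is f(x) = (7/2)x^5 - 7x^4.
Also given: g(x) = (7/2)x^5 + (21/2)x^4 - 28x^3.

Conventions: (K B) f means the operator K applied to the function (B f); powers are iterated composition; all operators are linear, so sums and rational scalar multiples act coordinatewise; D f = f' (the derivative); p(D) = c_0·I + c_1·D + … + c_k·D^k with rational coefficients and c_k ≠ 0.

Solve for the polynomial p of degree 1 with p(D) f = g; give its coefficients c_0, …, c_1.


D^0 f = (7/2)x^5 - 7x^4
D^1 f = (35/2)x^4 - 28x^3
matching coefficients of g against c_0 f + c_1 Df + … from the top degree down determines the c_i
solution: c_0 = 1, c_1 = 1

p(D) = I + D, i.e. c_0 = 1, c_1 = 1


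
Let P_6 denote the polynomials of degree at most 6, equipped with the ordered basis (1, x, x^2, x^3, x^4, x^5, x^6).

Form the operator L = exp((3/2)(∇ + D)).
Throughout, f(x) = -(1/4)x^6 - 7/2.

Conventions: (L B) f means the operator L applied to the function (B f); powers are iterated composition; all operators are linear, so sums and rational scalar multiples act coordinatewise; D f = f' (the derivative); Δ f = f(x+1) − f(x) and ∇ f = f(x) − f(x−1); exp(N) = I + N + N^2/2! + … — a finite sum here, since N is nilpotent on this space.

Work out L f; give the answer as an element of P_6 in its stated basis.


order-1 term: -(9/2)x^5 + (45/8)x^4 - (15/2)x^3 + (45/8)x^2 - (9/4)x + 3/8
order-2 term: -(135/4)x^4 + (135/2)x^3 - (1485/16)x^2 + (135/2)x - 333/16
order-3 term: -135x^3 + (1215/4)x^2 - (2835/8)x + 5265/32
order-4 term: -(1215/4)x^2 + (1215/2)x - 6885/16
order-5 term: -(729/2)x + 3645/8
order-6 term: -729/4
the series for exp((3/2)(∇ + D)) f terminates at order 6
exp((3/2)(∇ + D)) f = -(1/4)x^6 - (9/2)x^5 - (225/8)x^4 - 75x^3 - (1395/16)x^2 - (369/8)x - 523/32

g(x) = -(1/4)x^6 - (9/2)x^5 - (225/8)x^4 - 75x^3 - (1395/16)x^2 - (369/8)x - 523/32
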